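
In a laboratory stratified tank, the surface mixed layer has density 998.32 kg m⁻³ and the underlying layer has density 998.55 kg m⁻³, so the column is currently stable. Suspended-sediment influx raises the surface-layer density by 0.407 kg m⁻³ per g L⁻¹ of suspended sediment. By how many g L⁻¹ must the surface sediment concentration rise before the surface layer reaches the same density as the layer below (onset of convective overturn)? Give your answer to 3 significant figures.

Density deficit of the surface layer: 998.55 − 998.32 = 0.23 kg m⁻³.
Required change = 0.23 / 0.407 = 0.565 g L⁻¹.

0.565 g L⁻¹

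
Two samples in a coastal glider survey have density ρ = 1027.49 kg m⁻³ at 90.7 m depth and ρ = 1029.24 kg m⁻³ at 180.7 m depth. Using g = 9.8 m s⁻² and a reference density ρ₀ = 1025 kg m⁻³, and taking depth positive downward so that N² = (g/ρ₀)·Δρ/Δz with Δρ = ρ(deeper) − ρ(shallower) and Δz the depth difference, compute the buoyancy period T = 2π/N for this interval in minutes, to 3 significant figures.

7.68 min

Δρ = 1029.24 − 1027.49 = 1.75 kg m⁻³ over Δz = 180.7 − 90.7 = 90 m.
N² = (9.8/1025) × (1.75/90) = 1.8591 × 10⁻⁴ s⁻².
N = √(1.8591 × 10⁻⁴) = 0.013635 rad s⁻¹, so T = 2π/N = 460.81 s = 7.6802 min ≈ 7.68 min.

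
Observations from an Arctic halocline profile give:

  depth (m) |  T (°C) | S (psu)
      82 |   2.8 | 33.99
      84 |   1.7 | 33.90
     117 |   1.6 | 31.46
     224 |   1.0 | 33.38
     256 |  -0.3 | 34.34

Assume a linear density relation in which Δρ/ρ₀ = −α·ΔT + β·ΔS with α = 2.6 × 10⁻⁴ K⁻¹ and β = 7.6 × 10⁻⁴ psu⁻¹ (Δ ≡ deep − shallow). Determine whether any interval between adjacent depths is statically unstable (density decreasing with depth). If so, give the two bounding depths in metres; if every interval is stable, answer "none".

84–117 m

Evaluate Δρ/ρ₀ = −αΔT + βΔS across each adjacent pair:
  82–84 m: −αΔT+βΔS = −(2.6 × 10⁻⁴)(-1.1)+(7.6 × 10⁻⁴)(-0.09) = 2.2 × 10⁻⁴ → stable
  84–117 m: −αΔT+βΔS = −(2.6 × 10⁻⁴)(-0.1)+(7.6 × 10⁻⁴)(-2.44) = -1.8 × 10⁻³ → UNSTABLE
  117–224 m: −αΔT+βΔS = −(2.6 × 10⁻⁴)(-0.6)+(7.6 × 10⁻⁴)(+1.92) = 1.6 × 10⁻³ → stable
  224–256 m: −αΔT+βΔS = −(2.6 × 10⁻⁴)(-1.3)+(7.6 × 10⁻⁴)(+0.96) = 1.1 × 10⁻³ → stable
The 84–117 m interval has Δρ < 0: lighter water underlies denser water.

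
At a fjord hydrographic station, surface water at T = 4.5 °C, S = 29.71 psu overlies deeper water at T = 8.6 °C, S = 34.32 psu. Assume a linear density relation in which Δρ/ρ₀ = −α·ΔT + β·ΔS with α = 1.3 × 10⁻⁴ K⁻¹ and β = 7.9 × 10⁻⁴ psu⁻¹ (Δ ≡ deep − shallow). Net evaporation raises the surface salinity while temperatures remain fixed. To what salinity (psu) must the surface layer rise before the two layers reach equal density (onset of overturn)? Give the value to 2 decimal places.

33.65 psu

Neutral buoyancy requires −α(T_deep − T_surf) + β(S_deep − S_surf′) = 0.
S_surf′ = S_deep − (α/β)·ΔT = 34.32 − (1.3 × 10⁻⁴/7.9 × 10⁻⁴)·(+4.1) = 33.6453 psu.
Increase required: 33.6453 − 29.71 = 3.9353 psu.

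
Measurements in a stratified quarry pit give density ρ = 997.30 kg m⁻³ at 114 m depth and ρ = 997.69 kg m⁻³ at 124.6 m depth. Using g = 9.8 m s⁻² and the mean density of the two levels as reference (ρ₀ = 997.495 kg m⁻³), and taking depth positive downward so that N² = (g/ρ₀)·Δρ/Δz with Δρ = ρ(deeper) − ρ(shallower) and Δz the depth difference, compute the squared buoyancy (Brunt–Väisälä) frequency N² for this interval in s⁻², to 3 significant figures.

3.61 × 10⁻⁴ s⁻²

Δρ = 997.69 − 997.30 = 0.39 kg m⁻³ over Δz = 124.6 − 114 = 10.6 m.
N² = (9.8/997.495) × (0.39/10.6) = 3.6147 × 10⁻⁴ s⁻² ≈ 3.61 × 10⁻⁴ s⁻².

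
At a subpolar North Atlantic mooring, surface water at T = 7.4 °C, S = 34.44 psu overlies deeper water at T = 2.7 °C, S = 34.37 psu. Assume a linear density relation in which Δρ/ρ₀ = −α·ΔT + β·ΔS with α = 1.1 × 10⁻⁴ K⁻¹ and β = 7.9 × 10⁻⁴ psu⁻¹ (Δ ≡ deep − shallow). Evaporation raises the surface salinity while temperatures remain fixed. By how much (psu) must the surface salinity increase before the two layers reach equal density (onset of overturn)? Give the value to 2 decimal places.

0.58 psu

Neutral buoyancy requires −α(T_deep − T_surf) + β(S_deep − S_surf′) = 0.
S_surf′ = S_deep − (α/β)·ΔT = 34.37 − (1.1 × 10⁻⁴/7.9 × 10⁻⁴)·(-4.7) = 35.0244 psu.
Increase required: 35.0244 − 34.44 = 0.5844 psu.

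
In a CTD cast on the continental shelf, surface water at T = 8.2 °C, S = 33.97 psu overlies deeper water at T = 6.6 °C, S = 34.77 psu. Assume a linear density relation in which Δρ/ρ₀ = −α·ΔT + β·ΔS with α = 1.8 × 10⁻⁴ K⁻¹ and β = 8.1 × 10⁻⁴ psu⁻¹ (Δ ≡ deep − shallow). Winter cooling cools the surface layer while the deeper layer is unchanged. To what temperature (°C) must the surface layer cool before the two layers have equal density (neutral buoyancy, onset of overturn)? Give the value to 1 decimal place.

3.0 °C

Neutral buoyancy requires Δρ = 0, i.e. −α(T_deep − T_surf′) + β(S_deep − S_surf) = 0.
T_surf′ = T_deep − (β/α)·ΔS = 6.6 − (8.1 × 10⁻⁴/1.8 × 10⁻⁴)·(+0.80) = 3.000 °C.
Cooling required: 8.2 − (3.000) = 5.200 °C.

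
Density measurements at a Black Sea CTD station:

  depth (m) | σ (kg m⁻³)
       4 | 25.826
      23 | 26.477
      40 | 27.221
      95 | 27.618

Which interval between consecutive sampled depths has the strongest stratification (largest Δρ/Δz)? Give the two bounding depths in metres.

Compute the density gradient over each adjacent pair:
  4–23 m: Δρ/Δz = 0.651/19 = 0.034 kg m⁻⁴
  23–40 m: Δρ/Δz = 0.744/17 = 0.044 kg m⁻⁴
  40–95 m: Δρ/Δz = 0.397/55 = 7.2 × 10⁻³ kg m⁻⁴
The largest gradient is in the 23–40 m interval — the pycnocline.

23–40 m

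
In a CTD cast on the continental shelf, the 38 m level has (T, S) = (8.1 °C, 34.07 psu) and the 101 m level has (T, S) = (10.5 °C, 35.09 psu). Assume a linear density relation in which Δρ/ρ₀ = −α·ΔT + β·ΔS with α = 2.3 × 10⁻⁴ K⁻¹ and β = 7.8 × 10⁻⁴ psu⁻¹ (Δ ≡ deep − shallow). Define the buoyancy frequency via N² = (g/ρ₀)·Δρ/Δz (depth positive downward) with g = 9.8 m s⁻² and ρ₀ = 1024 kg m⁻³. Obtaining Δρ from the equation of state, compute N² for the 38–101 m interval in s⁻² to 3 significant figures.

ΔT = +2.4 K, ΔS = +1.02 psu (deep − shallow).
Δρ/ρ₀ = −αΔT + βΔS = -5.52 × 10⁻⁴ + 7.956 × 10⁻⁴ = 2.436 × 10⁻⁴, so Δρ ≈ 0.2494 kg m⁻³.
N² = (g/ρ₀)·Δρ/Δz = g·(Δρ/ρ₀)/Δz = 9.8 × 2.436 × 10⁻⁴ / 63 = 3.7893 × 10⁻⁵ s⁻² ≈ 3.79 × 10⁻⁵ s⁻².

3.79 × 10⁻⁵ s⁻²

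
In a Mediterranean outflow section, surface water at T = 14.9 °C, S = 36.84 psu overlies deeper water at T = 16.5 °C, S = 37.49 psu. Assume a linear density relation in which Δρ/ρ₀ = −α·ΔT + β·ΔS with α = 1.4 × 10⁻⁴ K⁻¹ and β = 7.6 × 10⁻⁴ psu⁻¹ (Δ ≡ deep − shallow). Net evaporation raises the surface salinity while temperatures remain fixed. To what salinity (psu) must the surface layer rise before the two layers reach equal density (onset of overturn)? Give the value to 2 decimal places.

Neutral buoyancy requires −α(T_deep − T_surf) + β(S_deep − S_surf′) = 0.
S_surf′ = S_deep − (α/β)·ΔT = 37.49 − (1.4 × 10⁻⁴/7.6 × 10⁻⁴)·(+1.6) = 37.1953 psu.
Increase required: 37.1953 − 36.84 = 0.3553 psu.

37.20 psu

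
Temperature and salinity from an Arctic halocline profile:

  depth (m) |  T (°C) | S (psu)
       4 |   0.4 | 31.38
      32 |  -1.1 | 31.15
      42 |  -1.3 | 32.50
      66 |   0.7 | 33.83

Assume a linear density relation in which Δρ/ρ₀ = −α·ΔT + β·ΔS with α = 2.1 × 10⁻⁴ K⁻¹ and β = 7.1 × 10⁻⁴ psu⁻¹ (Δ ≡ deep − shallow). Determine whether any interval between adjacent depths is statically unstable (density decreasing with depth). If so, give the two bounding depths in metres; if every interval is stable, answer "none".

Evaluate Δρ/ρ₀ = −αΔT + βΔS across each adjacent pair:
  4–32 m: −αΔT+βΔS = −(2.1 × 10⁻⁴)(-1.5)+(7.1 × 10⁻⁴)(-0.23) = 1.5 × 10⁻⁴ → stable
  32–42 m: −αΔT+βΔS = −(2.1 × 10⁻⁴)(-0.2)+(7.1 × 10⁻⁴)(+1.35) = 1.0 × 10⁻³ → stable
  42–66 m: −αΔT+βΔS = −(2.1 × 10⁻⁴)(+2.0)+(7.1 × 10⁻⁴)(+1.33) = 5.2 × 10⁻⁴ → stable
Every interval has Δρ > 0: the column is stably stratified throughout.

none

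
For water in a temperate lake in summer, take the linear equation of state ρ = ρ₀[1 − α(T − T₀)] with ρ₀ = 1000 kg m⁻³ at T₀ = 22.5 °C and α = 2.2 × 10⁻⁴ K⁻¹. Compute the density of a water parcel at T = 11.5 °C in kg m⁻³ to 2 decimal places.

1002.42 kg m⁻³

T − T₀ = -11.0 K.
Bracket = 1 − α·(-11.0) = 1 + (2.42 × 10⁻³) = 1.0024200.
ρ = 1000 × 1.0024200 = 1002.42 kg m⁻³.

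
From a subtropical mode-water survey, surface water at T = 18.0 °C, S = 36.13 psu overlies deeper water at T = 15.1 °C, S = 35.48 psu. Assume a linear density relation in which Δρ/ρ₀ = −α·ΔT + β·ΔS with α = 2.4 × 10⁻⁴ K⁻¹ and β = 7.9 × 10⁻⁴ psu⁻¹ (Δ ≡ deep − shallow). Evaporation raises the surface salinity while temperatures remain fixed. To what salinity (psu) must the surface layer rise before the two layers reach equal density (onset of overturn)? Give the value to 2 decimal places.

36.36 psu

Neutral buoyancy requires −α(T_deep − T_surf) + β(S_deep − S_surf′) = 0.
S_surf′ = S_deep − (α/β)·ΔT = 35.48 − (2.4 × 10⁻⁴/7.9 × 10⁻⁴)·(-2.9) = 36.3610 psu.
Increase required: 36.3610 − 36.13 = 0.2310 psu.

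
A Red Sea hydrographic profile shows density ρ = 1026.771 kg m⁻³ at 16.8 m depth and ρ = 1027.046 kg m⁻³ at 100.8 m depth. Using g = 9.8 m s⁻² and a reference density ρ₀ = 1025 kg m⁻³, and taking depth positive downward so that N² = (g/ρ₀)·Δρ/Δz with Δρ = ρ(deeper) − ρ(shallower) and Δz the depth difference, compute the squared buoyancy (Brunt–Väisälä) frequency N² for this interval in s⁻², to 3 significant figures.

Δρ = 1027.046 − 1026.771 = 0.275 kg m⁻³ over Δz = 100.8 − 16.8 = 84 m.
N² = (9.8/1025) × (0.275/84) = 3.1301 × 10⁻⁵ s⁻² ≈ 3.13 × 10⁻⁵ s⁻².
Since Δρ > 0 the layer is stably stratified.

3.13 × 10⁻⁵ s⁻²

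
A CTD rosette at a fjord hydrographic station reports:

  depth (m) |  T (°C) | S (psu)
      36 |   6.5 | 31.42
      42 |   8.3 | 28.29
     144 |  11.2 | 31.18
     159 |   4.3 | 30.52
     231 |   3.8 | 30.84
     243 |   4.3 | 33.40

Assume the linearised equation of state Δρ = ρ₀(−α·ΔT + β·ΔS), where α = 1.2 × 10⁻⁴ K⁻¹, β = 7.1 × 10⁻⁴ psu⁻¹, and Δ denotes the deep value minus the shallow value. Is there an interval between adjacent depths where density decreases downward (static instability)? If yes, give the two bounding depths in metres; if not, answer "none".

36–42 m

Evaluate Δρ/ρ₀ = −αΔT + βΔS across each adjacent pair:
  36–42 m: −αΔT+βΔS = −(1.2 × 10⁻⁴)(+1.8)+(7.1 × 10⁻⁴)(-3.13) = -2.4 × 10⁻³ → UNSTABLE
  42–144 m: −αΔT+βΔS = −(1.2 × 10⁻⁴)(+2.9)+(7.1 × 10⁻⁴)(+2.89) = 1.7 × 10⁻³ → stable
  144–159 m: −αΔT+βΔS = −(1.2 × 10⁻⁴)(-6.9)+(7.1 × 10⁻⁴)(-0.66) = 3.6 × 10⁻⁴ → stable
  159–231 m: −αΔT+βΔS = −(1.2 × 10⁻⁴)(-0.5)+(7.1 × 10⁻⁴)(+0.32) = 2.9 × 10⁻⁴ → stable
  231–243 m: −αΔT+βΔS = −(1.2 × 10⁻⁴)(+0.5)+(7.1 × 10⁻⁴)(+2.56) = 1.8 × 10⁻³ → stable
The 36–42 m interval has Δρ < 0: lighter water underlies denser water.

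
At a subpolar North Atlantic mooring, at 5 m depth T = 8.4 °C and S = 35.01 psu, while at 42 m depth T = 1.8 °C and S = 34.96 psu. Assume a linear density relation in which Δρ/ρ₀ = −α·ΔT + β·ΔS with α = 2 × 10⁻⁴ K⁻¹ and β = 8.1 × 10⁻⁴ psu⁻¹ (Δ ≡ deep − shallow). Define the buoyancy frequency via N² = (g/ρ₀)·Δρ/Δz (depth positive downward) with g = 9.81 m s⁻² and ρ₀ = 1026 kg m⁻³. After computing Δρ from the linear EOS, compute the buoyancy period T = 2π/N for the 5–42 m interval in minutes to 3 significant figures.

ΔT = -6.6 K, ΔS = -0.05 psu (deep − shallow).
Δρ/ρ₀ = −αΔT + βΔS = 1.32 × 10⁻³ − 4.05 × 10⁻⁵ = 1.2795 × 10⁻³, so Δρ ≈ 1.313 kg m⁻³.
N² = (g/ρ₀)·Δρ/Δz = g·(Δρ/ρ₀)/Δz = 9.81 × 1.2795 × 10⁻³ / 37 = 3.3924 × 10⁻⁴ s⁻².
N = √(3.3924 × 10⁻⁴) = 0.018418 rad s⁻¹ → T = 2π/N = 341.14 s = 5.6857 min ≈ 5.69 min.

5.69 min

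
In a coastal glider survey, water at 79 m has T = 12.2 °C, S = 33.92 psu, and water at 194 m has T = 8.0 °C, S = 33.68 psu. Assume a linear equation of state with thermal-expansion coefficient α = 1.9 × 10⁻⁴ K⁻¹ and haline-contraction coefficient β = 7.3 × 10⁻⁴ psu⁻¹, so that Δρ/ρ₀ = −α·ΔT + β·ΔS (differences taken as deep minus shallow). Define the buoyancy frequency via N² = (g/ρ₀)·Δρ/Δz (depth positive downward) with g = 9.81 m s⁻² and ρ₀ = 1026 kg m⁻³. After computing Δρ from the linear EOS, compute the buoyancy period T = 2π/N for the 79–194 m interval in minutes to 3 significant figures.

14.4 min

ΔT = -4.2 K, ΔS = -0.24 psu (deep − shallow).
Δρ/ρ₀ = −αΔT + βΔS = 7.98 × 10⁻⁴ − 1.752 × 10⁻⁴ = 6.228 × 10⁻⁴, so Δρ ≈ 0.6390 kg m⁻³.
N² = (g/ρ₀)·Δρ/Δz = g·(Δρ/ρ₀)/Δz = 9.81 × 6.228 × 10⁻⁴ / 115 = 5.3128 × 10⁻⁵ s⁻².
N = √(5.3128 × 10⁻⁵) = 7.2889 × 10⁻³ rad s⁻¹ → T = 2π/N = 862.02 s = 14.367 min ≈ 14.4 min.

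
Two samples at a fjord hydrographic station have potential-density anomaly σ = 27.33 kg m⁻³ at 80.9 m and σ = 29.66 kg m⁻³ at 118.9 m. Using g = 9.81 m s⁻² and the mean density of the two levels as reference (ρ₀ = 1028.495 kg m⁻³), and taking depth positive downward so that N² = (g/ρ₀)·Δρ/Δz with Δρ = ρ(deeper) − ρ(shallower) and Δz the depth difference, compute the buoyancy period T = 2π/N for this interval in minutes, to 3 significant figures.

4.33 min

Δρ = 1029.66 − 1027.33 = 2.33 kg m⁻³ over Δz = 118.9 − 80.9 = 38 m.
N² = (9.81/1028.495) × (2.33/38) = 5.8484 × 10⁻⁴ s⁻².
N = √(5.8484 × 10⁻⁴) = 0.024183 rad s⁻¹, so T = 2π/N = 259.82 s = 4.3303 min ≈ 4.33 min.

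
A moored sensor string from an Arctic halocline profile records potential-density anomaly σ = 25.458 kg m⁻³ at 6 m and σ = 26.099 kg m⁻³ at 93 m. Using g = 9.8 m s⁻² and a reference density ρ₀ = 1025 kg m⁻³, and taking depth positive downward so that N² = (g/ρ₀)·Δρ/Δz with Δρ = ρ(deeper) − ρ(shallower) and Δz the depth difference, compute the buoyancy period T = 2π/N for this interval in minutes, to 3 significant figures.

12.5 min

Δρ = 1026.099 − 1025.458 = 0.641 kg m⁻³ over Δz = 93 − 6 = 87 m.
N² = (9.8/1025) × (0.641/87) = 7.0444 × 10⁻⁵ s⁻².
N = √(7.0444 × 10⁻⁵) = 8.3931 × 10⁻³ rad s⁻¹, so T = 2π/N = 748.61 s = 12.477 min ≈ 12.5 min.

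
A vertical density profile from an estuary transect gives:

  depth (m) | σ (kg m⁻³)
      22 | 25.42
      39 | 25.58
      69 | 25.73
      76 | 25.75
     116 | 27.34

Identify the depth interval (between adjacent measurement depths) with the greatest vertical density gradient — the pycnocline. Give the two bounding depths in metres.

76–116 m

Compute the density gradient over each adjacent pair:
  22–39 m: Δρ/Δz = 0.16/17 = 9.4 × 10⁻³ kg m⁻⁴
  39–69 m: Δρ/Δz = 0.15/30 = 5.0 × 10⁻³ kg m⁻⁴
  69–76 m: Δρ/Δz = 0.02/7 = 2.9 × 10⁻³ kg m⁻⁴
  76–116 m: Δρ/Δz = 1.59/40 = 0.040 kg m⁻⁴
The largest gradient is in the 76–116 m interval — the pycnocline.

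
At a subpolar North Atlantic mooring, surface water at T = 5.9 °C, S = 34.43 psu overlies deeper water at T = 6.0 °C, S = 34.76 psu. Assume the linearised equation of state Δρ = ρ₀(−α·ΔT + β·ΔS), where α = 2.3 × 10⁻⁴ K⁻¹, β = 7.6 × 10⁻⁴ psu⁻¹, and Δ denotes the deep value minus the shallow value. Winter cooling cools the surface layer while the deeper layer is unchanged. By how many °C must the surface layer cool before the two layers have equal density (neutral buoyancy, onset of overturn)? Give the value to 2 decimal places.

0.99 °C

Neutral buoyancy requires Δρ = 0, i.e. −α(T_deep − T_surf′) + β(S_deep − S_surf) = 0.
T_surf′ = T_deep − (β/α)·ΔS = 6.0 − (7.6 × 10⁻⁴/2.3 × 10⁻⁴)·(+0.33) = 4.9096 °C.
Cooling required: 5.9 − (4.9096) = 0.9904 °C.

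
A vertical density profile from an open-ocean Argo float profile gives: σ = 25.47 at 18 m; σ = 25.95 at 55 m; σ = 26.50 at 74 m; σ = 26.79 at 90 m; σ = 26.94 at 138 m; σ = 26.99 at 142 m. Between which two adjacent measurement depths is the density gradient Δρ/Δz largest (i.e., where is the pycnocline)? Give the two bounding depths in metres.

55–74 m

Compute the density gradient over each adjacent pair:
  18–55 m: Δρ/Δz = 0.48/37 = 0.013 kg m⁻⁴
  55–74 m: Δρ/Δz = 0.55/19 = 0.029 kg m⁻⁴
  74–90 m: Δρ/Δz = 0.29/16 = 0.018 kg m⁻⁴
  90–138 m: Δρ/Δz = 0.15/48 = 3.1 × 10⁻³ kg m⁻⁴
  138–142 m: Δρ/Δz = 0.05/4 = 0.013 kg m⁻⁴
The largest gradient is in the 55–74 m interval — the pycnocline.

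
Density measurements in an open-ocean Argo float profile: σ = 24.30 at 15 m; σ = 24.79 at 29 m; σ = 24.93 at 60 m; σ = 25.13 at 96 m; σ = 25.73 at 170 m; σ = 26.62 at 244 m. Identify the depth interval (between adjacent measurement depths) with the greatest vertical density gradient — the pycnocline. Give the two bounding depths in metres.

15–29 m

Compute the density gradient over each adjacent pair:
  15–29 m: Δρ/Δz = 0.49/14 = 0.035 kg m⁻⁴
  29–60 m: Δρ/Δz = 0.14/31 = 4.5 × 10⁻³ kg m⁻⁴
  60–96 m: Δρ/Δz = 0.20/36 = 5.6 × 10⁻³ kg m⁻⁴
  96–170 m: Δρ/Δz = 0.60/74 = 8.1 × 10⁻³ kg m⁻⁴
  170–244 m: Δρ/Δz = 0.89/74 = 0.012 kg m⁻⁴
The largest gradient is in the 15–29 m interval — the pycnocline.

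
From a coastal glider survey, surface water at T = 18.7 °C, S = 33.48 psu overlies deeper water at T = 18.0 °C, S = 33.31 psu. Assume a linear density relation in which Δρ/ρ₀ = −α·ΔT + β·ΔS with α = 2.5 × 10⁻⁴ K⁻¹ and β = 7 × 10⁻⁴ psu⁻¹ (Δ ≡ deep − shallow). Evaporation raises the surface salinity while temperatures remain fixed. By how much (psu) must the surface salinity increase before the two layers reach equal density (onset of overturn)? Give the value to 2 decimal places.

0.08 psu

Neutral buoyancy requires −α(T_deep − T_surf) + β(S_deep − S_surf′) = 0.
S_surf′ = S_deep − (α/β)·ΔT = 33.31 − (2.5 × 10⁻⁴/7 × 10⁻⁴)·(-0.7) = 33.5600 psu.
Increase required: 33.5600 − 33.48 = 0.0800 psu.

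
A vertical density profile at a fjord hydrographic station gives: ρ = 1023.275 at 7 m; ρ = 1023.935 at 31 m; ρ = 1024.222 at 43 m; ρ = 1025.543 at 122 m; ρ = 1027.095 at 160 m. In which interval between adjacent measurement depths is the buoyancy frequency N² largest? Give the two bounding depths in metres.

122–160 m

Compute the density gradient over each adjacent pair:
  7–31 m: Δρ/Δz = 0.660/24 = 0.028 kg m⁻⁴
  31–43 m: Δρ/Δz = 0.287/12 = 0.024 kg m⁻⁴
  43–122 m: Δρ/Δz = 1.321/79 = 0.017 kg m⁻⁴
  122–160 m: Δρ/Δz = 1.552/38 = 0.041 kg m⁻⁴
The largest gradient is in the 122–160 m interval — the pycnocline.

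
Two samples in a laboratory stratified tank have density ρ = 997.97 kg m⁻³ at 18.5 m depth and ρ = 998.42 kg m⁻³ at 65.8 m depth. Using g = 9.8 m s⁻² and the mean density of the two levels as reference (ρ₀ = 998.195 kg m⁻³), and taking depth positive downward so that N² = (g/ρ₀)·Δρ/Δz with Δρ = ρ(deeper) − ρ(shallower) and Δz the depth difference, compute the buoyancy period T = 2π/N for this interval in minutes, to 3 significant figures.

Δρ = 998.42 − 997.97 = 0.45 kg m⁻³ over Δz = 65.8 − 18.5 = 47.3 m.
N² = (9.8/998.195) × (0.45/47.3) = 9.3403 × 10⁻⁵ s⁻².
N = √(9.3403 × 10⁻⁵) = 9.6645 × 10⁻³ rad s⁻¹, so T = 2π/N = 650.13 s = 10.835 min ≈ 10.8 min.

10.8 min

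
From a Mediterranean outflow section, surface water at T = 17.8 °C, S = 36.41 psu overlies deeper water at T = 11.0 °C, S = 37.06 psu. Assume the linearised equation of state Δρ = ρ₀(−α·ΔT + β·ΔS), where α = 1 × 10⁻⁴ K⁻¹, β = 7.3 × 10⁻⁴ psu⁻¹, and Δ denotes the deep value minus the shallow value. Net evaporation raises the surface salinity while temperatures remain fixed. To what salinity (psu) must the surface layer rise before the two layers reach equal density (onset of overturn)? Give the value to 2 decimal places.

Neutral buoyancy requires −α(T_deep − T_surf) + β(S_deep − S_surf′) = 0.
S_surf′ = S_deep − (α/β)·ΔT = 37.06 − (1 × 10⁻⁴/7.3 × 10⁻⁴)·(-6.8) = 37.9915 psu.
Increase required: 37.9915 − 36.41 = 1.5815 psu.

37.99 psu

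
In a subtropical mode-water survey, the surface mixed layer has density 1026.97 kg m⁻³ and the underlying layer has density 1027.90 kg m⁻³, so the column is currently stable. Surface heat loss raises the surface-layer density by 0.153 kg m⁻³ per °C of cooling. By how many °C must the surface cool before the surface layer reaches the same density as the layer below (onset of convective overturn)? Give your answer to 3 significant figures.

Density deficit of the surface layer: 1027.90 − 1026.97 = 0.93 kg m⁻³.
Required change = 0.93 / 0.153 = 6.08 °C.

6.08 °C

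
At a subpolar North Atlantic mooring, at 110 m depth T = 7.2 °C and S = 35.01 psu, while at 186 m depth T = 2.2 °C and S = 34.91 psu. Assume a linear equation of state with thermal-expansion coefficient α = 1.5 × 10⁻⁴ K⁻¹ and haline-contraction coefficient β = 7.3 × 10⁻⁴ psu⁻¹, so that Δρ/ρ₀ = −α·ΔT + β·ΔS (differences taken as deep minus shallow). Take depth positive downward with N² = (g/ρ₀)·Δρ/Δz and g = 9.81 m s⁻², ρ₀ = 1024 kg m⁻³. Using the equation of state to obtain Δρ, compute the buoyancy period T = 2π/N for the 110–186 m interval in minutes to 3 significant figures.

ΔT = -5.0 K, ΔS = -0.10 psu (deep − shallow).
Δρ/ρ₀ = −αΔT + βΔS = 7.50 × 10⁻⁴ − 7.30 × 10⁻⁵ = 6.77 × 10⁻⁴, so Δρ ≈ 0.6932 kg m⁻³.
N² = (g/ρ₀)·Δρ/Δz = g·(Δρ/ρ₀)/Δz = 9.81 × 6.77 × 10⁻⁴ / 76 = 8.7386 × 10⁻⁵ s⁻².
N = √(8.7386 × 10⁻⁵) = 9.3480 × 10⁻³ rad s⁻¹ → T = 2π/N = 672.14 s = 11.202 min ≈ 11.2 min.

11.2 min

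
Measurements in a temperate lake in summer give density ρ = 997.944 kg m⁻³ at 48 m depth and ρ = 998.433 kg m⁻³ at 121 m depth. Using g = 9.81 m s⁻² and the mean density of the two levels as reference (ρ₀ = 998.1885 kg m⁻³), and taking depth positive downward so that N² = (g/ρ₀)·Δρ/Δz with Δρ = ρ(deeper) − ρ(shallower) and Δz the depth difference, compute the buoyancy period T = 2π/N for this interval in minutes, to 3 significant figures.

Δρ = 998.433 − 997.944 = 0.489 kg m⁻³ over Δz = 121 − 48 = 73 m.
N² = (9.81/998.1885) × (0.489/73) = 6.5833 × 10⁻⁵ s⁻².
N = √(6.5833 × 10⁻⁵) = 8.1138 × 10⁻³ rad s⁻¹, so T = 2π/N = 774.38 s = 12.906 min ≈ 12.9 min.

12.9 min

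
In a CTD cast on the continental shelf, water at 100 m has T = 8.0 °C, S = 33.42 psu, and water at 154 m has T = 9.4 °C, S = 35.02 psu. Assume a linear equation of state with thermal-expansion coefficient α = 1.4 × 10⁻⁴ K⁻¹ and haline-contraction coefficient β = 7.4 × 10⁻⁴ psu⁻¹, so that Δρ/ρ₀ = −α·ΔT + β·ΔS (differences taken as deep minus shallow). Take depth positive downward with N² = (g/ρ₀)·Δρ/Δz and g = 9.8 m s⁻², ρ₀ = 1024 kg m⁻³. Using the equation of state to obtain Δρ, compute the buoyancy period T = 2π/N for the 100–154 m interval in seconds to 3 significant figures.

469 s

ΔT = +1.4 K, ΔS = +1.60 psu (deep − shallow).
Δρ/ρ₀ = −αΔT + βΔS = -1.96 × 10⁻⁴ + 1.184 × 10⁻³ = 9.88 × 10⁻⁴, so Δρ ≈ 1.012 kg m⁻³.
N² = (g/ρ₀)·Δρ/Δz = g·(Δρ/ρ₀)/Δz = 9.8 × 9.88 × 10⁻⁴ / 54 = 1.7930 × 10⁻⁴ s⁻².
N = √(1.7930 × 10⁻⁴) = 0.013390 rad s⁻¹ → T = 2π/N = 469.24 s ≈ 469 s.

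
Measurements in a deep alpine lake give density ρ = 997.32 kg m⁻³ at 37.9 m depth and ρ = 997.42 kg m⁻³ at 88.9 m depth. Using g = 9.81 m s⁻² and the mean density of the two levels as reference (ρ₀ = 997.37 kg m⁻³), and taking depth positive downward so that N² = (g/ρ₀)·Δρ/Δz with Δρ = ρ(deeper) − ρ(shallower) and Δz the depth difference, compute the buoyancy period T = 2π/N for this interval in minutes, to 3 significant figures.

23.8 min

Δρ = 997.42 − 997.32 = 0.10 kg m⁻³ over Δz = 88.9 − 37.9 = 51 m.
N² = (9.81/997.37) × (0.10/51) = 1.9286 × 10⁻⁵ s⁻².
N = √(1.9286 × 10⁻⁵) = 4.3916 × 10⁻³ rad s⁻¹, so T = 2π/N = 1.4307 × 10³ s = 23.845 min ≈ 23.8 min.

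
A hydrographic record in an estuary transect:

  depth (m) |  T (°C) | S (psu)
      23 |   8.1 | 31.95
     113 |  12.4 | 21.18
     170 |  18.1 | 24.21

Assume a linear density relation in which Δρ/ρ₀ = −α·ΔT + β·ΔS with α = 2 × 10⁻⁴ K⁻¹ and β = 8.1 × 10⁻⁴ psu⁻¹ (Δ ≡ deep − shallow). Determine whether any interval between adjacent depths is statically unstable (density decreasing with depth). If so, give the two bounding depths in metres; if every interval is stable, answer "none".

Evaluate Δρ/ρ₀ = −αΔT + βΔS across each adjacent pair:
  23–113 m: −αΔT+βΔS = −(2 × 10⁻⁴)(+4.3)+(8.1 × 10⁻⁴)(-10.77) = -9.6 × 10⁻³ → UNSTABLE
  113–170 m: −αΔT+βΔS = −(2 × 10⁻⁴)(+5.7)+(8.1 × 10⁻⁴)(+3.03) = 1.3 × 10⁻³ → stable
The 23–113 m interval has Δρ < 0: lighter water underlies denser water.

23–113 m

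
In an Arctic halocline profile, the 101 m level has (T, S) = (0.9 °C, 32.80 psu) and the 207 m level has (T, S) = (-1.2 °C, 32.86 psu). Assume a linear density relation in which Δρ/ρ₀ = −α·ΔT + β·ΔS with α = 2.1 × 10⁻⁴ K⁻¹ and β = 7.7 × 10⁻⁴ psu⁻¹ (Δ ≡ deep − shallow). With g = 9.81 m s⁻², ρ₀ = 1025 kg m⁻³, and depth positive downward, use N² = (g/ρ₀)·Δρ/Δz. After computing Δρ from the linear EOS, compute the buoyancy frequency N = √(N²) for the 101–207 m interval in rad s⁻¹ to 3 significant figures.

6.71 × 10⁻³ rad s⁻¹

ΔT = -2.1 K, ΔS = +0.06 psu (deep − shallow).
Δρ/ρ₀ = −αΔT + βΔS = 4.41 × 10⁻⁴ + 4.62 × 10⁻⁵ = 4.872 × 10⁻⁴, so Δρ ≈ 0.4994 kg m⁻³.
N² = (g/ρ₀)·Δρ/Δz = g·(Δρ/ρ₀)/Δz = 9.81 × 4.872 × 10⁻⁴ / 106 = 4.5089 × 10⁻⁵ s⁻².
N = √(4.5089 × 10⁻⁵) = 6.7148 × 10⁻³ rad s⁻¹ ≈ 6.71 × 10⁻³ rad s⁻¹.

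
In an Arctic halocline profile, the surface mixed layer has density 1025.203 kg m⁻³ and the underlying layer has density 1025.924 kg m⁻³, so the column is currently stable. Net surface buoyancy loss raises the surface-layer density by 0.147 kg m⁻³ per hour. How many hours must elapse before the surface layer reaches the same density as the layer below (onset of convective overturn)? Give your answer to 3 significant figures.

Density deficit of the surface layer: 1025.924 − 1025.203 = 0.721 kg m⁻³.
Required change = 0.721 / 0.147 = 4.90 hours.

4.90 hours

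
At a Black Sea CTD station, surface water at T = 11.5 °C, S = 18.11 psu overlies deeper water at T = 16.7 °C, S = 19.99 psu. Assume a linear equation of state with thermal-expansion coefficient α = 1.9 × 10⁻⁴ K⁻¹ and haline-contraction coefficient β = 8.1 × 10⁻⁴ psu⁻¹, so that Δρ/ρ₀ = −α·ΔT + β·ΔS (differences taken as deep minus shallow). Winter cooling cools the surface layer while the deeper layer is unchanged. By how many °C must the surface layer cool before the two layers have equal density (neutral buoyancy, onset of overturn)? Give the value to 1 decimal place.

2.8 °C

Neutral buoyancy requires Δρ = 0, i.e. −α(T_deep − T_surf′) + β(S_deep − S_surf) = 0.
T_surf′ = T_deep − (β/α)·ΔS = 16.7 − (8.1 × 10⁻⁴/1.9 × 10⁻⁴)·(+1.88) = 8.685 °C.
Cooling required: 11.5 − (8.685) = 2.815 °C.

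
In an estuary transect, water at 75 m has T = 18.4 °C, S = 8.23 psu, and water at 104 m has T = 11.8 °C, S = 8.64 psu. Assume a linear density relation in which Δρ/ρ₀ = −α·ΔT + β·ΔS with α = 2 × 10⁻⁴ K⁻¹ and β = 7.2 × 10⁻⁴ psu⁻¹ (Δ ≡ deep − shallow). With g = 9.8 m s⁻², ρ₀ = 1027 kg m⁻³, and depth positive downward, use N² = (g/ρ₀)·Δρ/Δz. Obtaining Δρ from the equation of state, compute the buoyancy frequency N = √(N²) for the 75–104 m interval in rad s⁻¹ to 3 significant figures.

ΔT = -6.6 K, ΔS = +0.41 psu (deep − shallow).
Δρ/ρ₀ = −αΔT + βΔS = 1.32 × 10⁻³ + 2.952 × 10⁻⁴ = 1.6152 × 10⁻³, so Δρ ≈ 1.659 kg m⁻³.
N² = (g/ρ₀)·Δρ/Δz = g·(Δρ/ρ₀)/Δz = 9.8 × 1.6152 × 10⁻³ / 29 = 5.4583 × 10⁻⁴ s⁻².
N = √(5.4583 × 10⁻⁴) = 0.023363 rad s⁻¹ ≈ 0.0234 rad s⁻¹.

0.0234 rad s⁻¹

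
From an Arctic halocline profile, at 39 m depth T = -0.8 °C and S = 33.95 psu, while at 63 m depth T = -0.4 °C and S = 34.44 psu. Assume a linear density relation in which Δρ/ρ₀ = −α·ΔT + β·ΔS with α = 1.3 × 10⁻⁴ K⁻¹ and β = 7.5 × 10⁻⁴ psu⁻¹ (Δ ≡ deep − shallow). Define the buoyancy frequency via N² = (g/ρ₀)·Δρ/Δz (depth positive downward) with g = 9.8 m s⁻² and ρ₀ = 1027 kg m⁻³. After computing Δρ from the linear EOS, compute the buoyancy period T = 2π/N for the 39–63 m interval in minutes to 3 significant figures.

ΔT = +0.4 K, ΔS = +0.49 psu (deep − shallow).
Δρ/ρ₀ = −αΔT + βΔS = -5.20 × 10⁻⁵ + 3.675 × 10⁻⁴ = 3.155 × 10⁻⁴, so Δρ ≈ 0.3240 kg m⁻³.
N² = (g/ρ₀)·Δρ/Δz = g·(Δρ/ρ₀)/Δz = 9.8 × 3.155 × 10⁻⁴ / 24 = 1.2883 × 10⁻⁴ s⁻².
N = √(1.2883 × 10⁻⁴) = 0.011350 rad s⁻¹ → T = 2π/N = 553.58 s = 9.2263 min ≈ 9.23 min.

9.23 min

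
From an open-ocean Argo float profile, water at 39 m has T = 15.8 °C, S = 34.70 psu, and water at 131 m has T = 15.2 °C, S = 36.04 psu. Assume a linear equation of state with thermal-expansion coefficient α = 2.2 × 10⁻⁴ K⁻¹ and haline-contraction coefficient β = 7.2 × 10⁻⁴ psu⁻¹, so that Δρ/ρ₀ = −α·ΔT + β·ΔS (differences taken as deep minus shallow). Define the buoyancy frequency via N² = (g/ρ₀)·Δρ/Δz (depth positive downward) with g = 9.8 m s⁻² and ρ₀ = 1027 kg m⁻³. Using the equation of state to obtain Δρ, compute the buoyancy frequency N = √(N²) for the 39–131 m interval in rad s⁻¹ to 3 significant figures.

ΔT = -0.6 K, ΔS = +1.34 psu (deep − shallow).
Δρ/ρ₀ = −αΔT + βΔS = 1.32 × 10⁻⁴ + 9.648 × 10⁻⁴ = 1.0968 × 10⁻³, so Δρ ≈ 1.126 kg m⁻³.
N² = (g/ρ₀)·Δρ/Δz = g·(Δρ/ρ₀)/Δz = 9.8 × 1.0968 × 10⁻³ / 92 = 1.1683 × 10⁻⁴ s⁻².
N = √(1.1683 × 10⁻⁴) = 0.010809 rad s⁻¹ ≈ 0.0108 rad s⁻¹.

0.0108 rad s⁻¹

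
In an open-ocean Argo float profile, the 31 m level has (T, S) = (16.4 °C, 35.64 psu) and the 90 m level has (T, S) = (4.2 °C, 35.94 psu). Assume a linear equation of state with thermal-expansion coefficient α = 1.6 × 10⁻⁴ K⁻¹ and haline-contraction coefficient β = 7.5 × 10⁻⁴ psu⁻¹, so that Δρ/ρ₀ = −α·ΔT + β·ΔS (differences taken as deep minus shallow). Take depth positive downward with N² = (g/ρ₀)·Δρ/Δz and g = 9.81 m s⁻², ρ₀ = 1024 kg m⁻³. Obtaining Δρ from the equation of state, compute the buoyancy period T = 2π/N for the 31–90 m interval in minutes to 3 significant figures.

ΔT = -12.2 K, ΔS = +0.30 psu (deep − shallow).
Δρ/ρ₀ = −αΔT + βΔS = 1.952 × 10⁻³ + 2.25 × 10⁻⁴ = 2.177 × 10⁻³, so Δρ ≈ 2.229 kg m⁻³.
N² = (g/ρ₀)·Δρ/Δz = g·(Δρ/ρ₀)/Δz = 9.81 × 2.177 × 10⁻³ / 59 = 3.6197 × 10⁻⁴ s⁻².
N = √(3.6197 × 10⁻⁴) = 0.019026 rad s⁻¹ → T = 2π/N = 330.24 s = 5.5040 min ≈ 5.50 min.

5.50 min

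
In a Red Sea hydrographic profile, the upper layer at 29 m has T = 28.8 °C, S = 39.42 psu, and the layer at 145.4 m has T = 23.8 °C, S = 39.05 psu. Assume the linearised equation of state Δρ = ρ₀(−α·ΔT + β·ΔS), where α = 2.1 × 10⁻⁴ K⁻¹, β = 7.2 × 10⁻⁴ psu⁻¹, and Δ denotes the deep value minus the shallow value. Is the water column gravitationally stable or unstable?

stable

ΔT = 23.8 − 28.8 = -5.0 K and ΔS = 39.05 − 39.42 = -0.37 psu (deep − shallow).
−αΔT = 1.05 × 10⁻³; βΔS = -2.664 × 10⁻⁴; sum Δρ/ρ₀ = 7.836 × 10⁻⁴.
Δρ/ρ₀ > 0, so Δρ > 0: deeper water is denser → statically stable.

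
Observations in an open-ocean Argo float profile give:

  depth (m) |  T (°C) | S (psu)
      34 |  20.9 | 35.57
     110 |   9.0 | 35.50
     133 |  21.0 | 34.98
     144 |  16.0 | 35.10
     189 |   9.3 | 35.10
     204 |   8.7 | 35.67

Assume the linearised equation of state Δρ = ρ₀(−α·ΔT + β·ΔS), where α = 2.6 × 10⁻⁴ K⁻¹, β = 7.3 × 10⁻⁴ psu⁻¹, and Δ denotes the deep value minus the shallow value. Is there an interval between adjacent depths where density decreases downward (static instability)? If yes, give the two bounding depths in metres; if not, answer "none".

110–133 m

Evaluate Δρ/ρ₀ = −αΔT + βΔS across each adjacent pair:
  34–110 m: −αΔT+βΔS = −(2.6 × 10⁻⁴)(-11.9)+(7.3 × 10⁻⁴)(-0.07) = 3.0 × 10⁻³ → stable
  110–133 m: −αΔT+βΔS = −(2.6 × 10⁻⁴)(+12.0)+(7.3 × 10⁻⁴)(-0.52) = -3.5 × 10⁻³ → UNSTABLE
  133–144 m: −αΔT+βΔS = −(2.6 × 10⁻⁴)(-5.0)+(7.3 × 10⁻⁴)(+0.12) = 1.4 × 10⁻³ → stable
  144–189 m: −αΔT+βΔS = −(2.6 × 10⁻⁴)(-6.7)+(7.3 × 10⁻⁴)(+0.00) = 1.7 × 10⁻³ → stable
  189–204 m: −αΔT+βΔS = −(2.6 × 10⁻⁴)(-0.6)+(7.3 × 10⁻⁴)(+0.57) = 5.7 × 10⁻⁴ → stable
The 110–133 m interval has Δρ < 0: lighter water underlies denser water.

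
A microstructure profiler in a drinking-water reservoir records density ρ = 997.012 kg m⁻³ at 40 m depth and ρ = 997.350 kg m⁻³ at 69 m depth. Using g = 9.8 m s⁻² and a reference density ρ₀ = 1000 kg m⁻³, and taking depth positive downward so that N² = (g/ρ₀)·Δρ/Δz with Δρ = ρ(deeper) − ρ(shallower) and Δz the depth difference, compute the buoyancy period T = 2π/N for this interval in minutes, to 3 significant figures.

9.80 min

Δρ = 997.350 − 997.012 = 0.338 kg m⁻³ over Δz = 69 − 40 = 29 m.
N² = (9.8/1000) × (0.338/29) = 1.1422 × 10⁻⁴ s⁻².
N = √(1.1422 × 10⁻⁴) = 0.010687 rad s⁻¹, so T = 2π/N = 587.93 s = 9.7988 min ≈ 9.80 min.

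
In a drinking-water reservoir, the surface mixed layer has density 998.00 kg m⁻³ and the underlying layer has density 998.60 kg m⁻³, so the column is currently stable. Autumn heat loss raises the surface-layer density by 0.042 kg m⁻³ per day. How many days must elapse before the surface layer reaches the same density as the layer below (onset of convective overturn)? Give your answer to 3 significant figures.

Density deficit of the surface layer: 998.60 − 998.00 = 0.6 kg m⁻³.
Required change = 0.6 / 0.042 = 14.3 days.

14.3 days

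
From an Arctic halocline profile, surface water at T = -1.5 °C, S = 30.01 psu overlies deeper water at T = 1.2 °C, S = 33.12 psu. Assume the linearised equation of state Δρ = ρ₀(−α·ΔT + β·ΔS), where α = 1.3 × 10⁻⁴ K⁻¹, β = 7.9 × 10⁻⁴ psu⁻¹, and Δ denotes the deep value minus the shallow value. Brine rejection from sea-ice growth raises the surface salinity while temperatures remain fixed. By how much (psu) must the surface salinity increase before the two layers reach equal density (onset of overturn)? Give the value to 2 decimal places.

2.67 psu

Neutral buoyancy requires −α(T_deep − T_surf) + β(S_deep − S_surf′) = 0.
S_surf′ = S_deep − (α/β)·ΔT = 33.12 − (1.3 × 10⁻⁴/7.9 × 10⁻⁴)·(+2.7) = 32.6757 psu.
Increase required: 32.6757 − 30.01 = 2.6657 psu.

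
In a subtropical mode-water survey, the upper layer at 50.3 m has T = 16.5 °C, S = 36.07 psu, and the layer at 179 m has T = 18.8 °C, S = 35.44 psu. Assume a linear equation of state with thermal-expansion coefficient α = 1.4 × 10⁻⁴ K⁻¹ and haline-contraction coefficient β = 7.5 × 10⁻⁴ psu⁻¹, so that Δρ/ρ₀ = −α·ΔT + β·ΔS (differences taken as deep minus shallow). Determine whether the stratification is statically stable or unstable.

unstable

ΔT = 18.8 − 16.5 = +2.3 K and ΔS = 35.44 − 36.07 = -0.63 psu (deep − shallow).
−αΔT = -3.22 × 10⁻⁴; βΔS = -4.725 × 10⁻⁴; sum Δρ/ρ₀ = -7.945 × 10⁻⁴.
Δρ/ρ₀ < 0, so Δρ < 0: deeper water is lighter → statically unstable; the column would overturn.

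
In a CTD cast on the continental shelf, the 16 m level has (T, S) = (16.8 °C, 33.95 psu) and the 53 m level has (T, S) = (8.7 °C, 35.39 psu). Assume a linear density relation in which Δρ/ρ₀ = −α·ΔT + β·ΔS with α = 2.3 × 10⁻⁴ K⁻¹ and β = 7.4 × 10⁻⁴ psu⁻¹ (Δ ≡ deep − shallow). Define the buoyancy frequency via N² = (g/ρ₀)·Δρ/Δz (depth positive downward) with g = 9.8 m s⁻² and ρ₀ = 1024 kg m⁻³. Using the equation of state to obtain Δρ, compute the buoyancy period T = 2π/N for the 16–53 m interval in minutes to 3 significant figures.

ΔT = -8.1 K, ΔS = +1.44 psu (deep − shallow).
Δρ/ρ₀ = −αΔT + βΔS = 1.863 × 10⁻³ + 1.0656 × 10⁻³ = 2.9286 × 10⁻³, so Δρ ≈ 2.999 kg m⁻³.
N² = (g/ρ₀)·Δρ/Δz = g·(Δρ/ρ₀)/Δz = 9.8 × 2.9286 × 10⁻³ / 37 = 7.7568 × 10⁻⁴ s⁻².
N = √(7.7568 × 10⁻⁴) = 0.027851 rad s⁻¹ → T = 2π/N = 225.60 s = 3.7600 min ≈ 3.76 min.

3.76 min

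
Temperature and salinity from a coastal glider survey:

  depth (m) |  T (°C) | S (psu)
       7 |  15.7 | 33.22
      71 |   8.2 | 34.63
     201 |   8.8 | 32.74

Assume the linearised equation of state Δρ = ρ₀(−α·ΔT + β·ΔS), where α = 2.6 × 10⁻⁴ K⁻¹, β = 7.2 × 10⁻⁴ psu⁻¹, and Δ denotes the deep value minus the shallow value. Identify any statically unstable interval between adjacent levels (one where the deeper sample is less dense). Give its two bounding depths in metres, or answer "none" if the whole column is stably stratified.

71–201 m

Evaluate Δρ/ρ₀ = −αΔT + βΔS across each adjacent pair:
  7–71 m: −αΔT+βΔS = −(2.6 × 10⁻⁴)(-7.5)+(7.2 × 10⁻⁴)(+1.41) = 3.0 × 10⁻³ → stable
  71–201 m: −αΔT+βΔS = −(2.6 × 10⁻⁴)(+0.6)+(7.2 × 10⁻⁴)(-1.89) = -1.5 × 10⁻³ → UNSTABLE
The 71–201 m interval has Δρ < 0: lighter water underlies denser water.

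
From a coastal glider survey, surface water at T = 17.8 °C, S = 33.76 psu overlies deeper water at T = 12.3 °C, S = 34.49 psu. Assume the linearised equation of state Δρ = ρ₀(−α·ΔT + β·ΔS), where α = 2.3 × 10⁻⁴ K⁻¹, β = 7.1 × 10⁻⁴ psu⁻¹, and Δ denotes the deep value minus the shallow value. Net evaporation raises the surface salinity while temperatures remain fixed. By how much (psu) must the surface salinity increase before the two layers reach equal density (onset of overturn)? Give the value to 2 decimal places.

Neutral buoyancy requires −α(T_deep − T_surf) + β(S_deep − S_surf′) = 0.
S_surf′ = S_deep − (α/β)·ΔT = 34.49 − (2.3 × 10⁻⁴/7.1 × 10⁻⁴)·(-5.5) = 36.2717 psu.
Increase required: 36.2717 − 33.76 = 2.5117 psu.

2.51 psu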